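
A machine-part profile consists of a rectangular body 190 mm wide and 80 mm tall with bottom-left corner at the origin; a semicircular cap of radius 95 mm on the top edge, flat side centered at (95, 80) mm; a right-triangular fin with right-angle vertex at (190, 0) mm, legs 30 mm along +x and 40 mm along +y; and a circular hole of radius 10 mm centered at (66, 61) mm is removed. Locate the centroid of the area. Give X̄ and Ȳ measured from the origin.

X̄ = 97.43 mm, Ȳ = 77.63 mm

rectangular body: A = 190 × 80 = 15200.00, centroid at (95.00, 40.00).
semicircular top: A = ½π·95² = 14176.44, centroid at (95.00, 120.32).
triangular fin: A = ½·30·40 = 600.00, centroid at (200.00, 13.33).
hole: A = −π·10² = -314.16, centroid at (66.00, 61.00).
ΣA = 29662.28 mm²
ΣAX̄ = (15200.00)(95.00) + (14176.44)(95.00) + (600.00)(200.00) + (-314.16)(66.00) = 2890026.99 mm³
ΣAȲ = (15200.00)(40.00) + (14176.44)(120.32) + (600.00)(13.33) + (-314.16)(61.00) = 2302534.57 mm³
X̄ = 2890026.99 / 29662.28 = 97.43 mm
Ȳ = 2302534.57 / 29662.28 = 77.63 mm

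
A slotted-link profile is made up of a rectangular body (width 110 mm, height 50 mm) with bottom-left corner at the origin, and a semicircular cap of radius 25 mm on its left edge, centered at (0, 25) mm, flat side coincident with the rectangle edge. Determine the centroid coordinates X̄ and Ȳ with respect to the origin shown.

rectangular body: A = 110 × 50 = 5500.00, centroid at (55.00, 25.00).
semicircular end: A = ½π·25² = 981.75, centroid at (-10.61, 25.00).
ΣA = 6481.75 mm², ΣAX̄ = 292083.33 mm³, ΣAȲ = 162043.69 mm³.
X̄ = 292083.33/6481.75 = 45.06 mm; Ȳ = 162043.69/6481.75 = 25.00 mm.

X̄ = 45.06 mm, Ȳ = 25.00 mm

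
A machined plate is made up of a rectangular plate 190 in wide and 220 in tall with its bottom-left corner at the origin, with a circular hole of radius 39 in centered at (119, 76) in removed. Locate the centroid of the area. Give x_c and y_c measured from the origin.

x_c = 91.90 in, y_c = 114.39 in

plate: A = 190 × 220 = 41800.00, centroid at (95.00, 110.00).
hole: A = −π·39² = -4778.36, centroid at (119.00, 76.00).
ΣA = 37021.64 in², ΣAx_c = 3402374.87 in³, ΣAy_c = 4234844.46 in³.
x_c = 3402374.87/37021.64 = 91.90 in; y_c = 4234844.46/37021.64 = 114.39 in.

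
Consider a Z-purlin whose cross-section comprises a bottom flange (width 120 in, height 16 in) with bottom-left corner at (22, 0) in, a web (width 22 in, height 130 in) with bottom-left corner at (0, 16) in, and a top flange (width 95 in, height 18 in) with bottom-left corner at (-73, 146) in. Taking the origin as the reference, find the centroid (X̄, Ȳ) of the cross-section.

bottom flange: A = 120 × 16 = 1920.00, centroid at (82.00, 8.00).
web: A = 22 × 130 = 2860.00, centroid at (11.00, 81.00).
top flange: A = 95 × 18 = 1710.00, centroid at (-25.50, 155.00).
ΣA = 6490.00 in², ΣAX̄ = 145295.00 in³, ΣAȲ = 512070.00 in³.
X̄ = 145295.00/6490.00 = 22.39 in; Ȳ = 512070.00/6490.00 = 78.90 in.

X̄ = 22.39 in, Ȳ = 78.90 in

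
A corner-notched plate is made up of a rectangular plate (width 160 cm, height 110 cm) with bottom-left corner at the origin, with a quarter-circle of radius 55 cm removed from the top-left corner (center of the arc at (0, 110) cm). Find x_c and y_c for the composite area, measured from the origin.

x_c = 88.84 cm, y_c = 50.06 cm

plate: A = 160 × 110 = 17600.00, centroid at (80.00, 55.00).
removed quarter-circle: A = −¼π·55² = -2375.83, centroid at (23.34, 86.66).
ΣA = 15224.17 cm²
ΣAx_c = (17600.00)(80.00) + (-2375.83)(23.34) = 1352541.67 cm³
ΣAy_c = (17600.00)(55.00) + (-2375.83)(86.66) = 762117.09 cm³
x_c = 1352541.67 / 15224.17 = 88.84 cm
y_c = 762117.09 / 15224.17 = 50.06 cm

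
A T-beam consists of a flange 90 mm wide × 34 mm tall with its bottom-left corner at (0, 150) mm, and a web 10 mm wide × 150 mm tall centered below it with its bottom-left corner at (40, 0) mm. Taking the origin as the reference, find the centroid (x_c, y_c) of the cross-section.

Part | A | x̄ᵢ | ȳᵢ | A·x̄ᵢ | A·ȳᵢ
web | 1500.00 | 45.00 | 75.00 | 67500.00 | 112500.00
flange | 3060.00 | 45.00 | 167.00 | 137700.00 | 511020.00
Σ | 4560.00 |  |  | 205200.00 | 623520.00
x_c = 205200.00 / 4560.00 = 45.00 mm
y_c = 623520.00 / 4560.00 = 136.74 mm

x_c = 45.00 mm, y_c = 136.74 mm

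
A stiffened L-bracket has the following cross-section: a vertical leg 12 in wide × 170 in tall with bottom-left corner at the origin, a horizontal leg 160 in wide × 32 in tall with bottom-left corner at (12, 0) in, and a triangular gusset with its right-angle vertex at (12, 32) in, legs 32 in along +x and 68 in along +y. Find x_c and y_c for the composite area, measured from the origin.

Part | A | x̄ᵢ | ȳᵢ | A·x̄ᵢ | A·ȳᵢ
vertical leg | 2040.00 | 6.00 | 85.00 | 12240.00 | 173400.00
horizontal leg | 5120.00 | 92.00 | 16.00 | 471040.00 | 81920.00
gusset | 1088.00 | 22.67 | 54.67 | 24661.33 | 59477.33
Σ | 8248.00 |  |  | 507941.33 | 314797.33
x_c = 507941.33 / 8248.00 = 61.58 in
y_c = 314797.33 / 8248.00 = 38.17 in

x_c = 61.58 in, y_c = 38.17 in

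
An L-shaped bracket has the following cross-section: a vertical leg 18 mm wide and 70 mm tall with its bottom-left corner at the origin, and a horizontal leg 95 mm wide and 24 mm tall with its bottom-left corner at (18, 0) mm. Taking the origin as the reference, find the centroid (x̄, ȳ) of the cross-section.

x̄ = 45.39 mm, ȳ = 20.19 mm

vertical leg: A = 18 × 70 = 1260.00, centroid at (9.00, 35.00).
horizontal leg: A = 95 × 24 = 2280.00, centroid at (65.50, 12.00).
ΣA = 3540.00 mm², ΣAx̄ = 160680.00 mm³, ΣAȳ = 71460.00 mm³.
x̄ = 160680.00/3540.00 = 45.39 mm; ȳ = 71460.00/3540.00 = 20.19 mm.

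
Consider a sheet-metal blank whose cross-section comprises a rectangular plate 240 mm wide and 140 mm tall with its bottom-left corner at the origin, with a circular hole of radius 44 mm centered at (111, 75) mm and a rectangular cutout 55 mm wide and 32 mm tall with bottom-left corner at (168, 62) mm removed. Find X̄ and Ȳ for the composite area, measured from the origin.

Part | A | x̄ᵢ | ȳᵢ | A·x̄ᵢ | A·ȳᵢ
plate | 33600.00 | 120.00 | 70.00 | 4032000.00 | 2352000.00
hole 1 | -6082.12 | 111.00 | 75.00 | -675115.69 | -456159.25
hole 2 | -1760.00 | 195.50 | 78.00 | -344080.00 | -137280.00
Σ | 25757.88 |  |  | 3012804.31 | 1758560.75
X̄ = 3012804.31 / 25757.88 = 116.97 mm
Ȳ = 1758560.75 / 25757.88 = 68.27 mm

X̄ = 116.97 mm, Ȳ = 68.27 mm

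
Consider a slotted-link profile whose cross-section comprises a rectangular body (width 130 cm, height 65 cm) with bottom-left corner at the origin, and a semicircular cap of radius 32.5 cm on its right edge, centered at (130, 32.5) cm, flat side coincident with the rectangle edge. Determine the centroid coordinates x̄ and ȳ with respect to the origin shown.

Part | A | x̄ᵢ | ȳᵢ | A·x̄ᵢ | A·ȳᵢ
rectangular body | 8450.00 | 65.00 | 32.50 | 549250.00 | 274625.00
semicircular end | 1659.15 | 143.79 | 32.50 | 238575.39 | 53922.49
Σ | 10109.15 |  |  | 787825.39 | 328547.49
x̄ = 787825.39 / 10109.15 = 77.93 cm
ȳ = 328547.49 / 10109.15 = 32.50 cm

x̄ = 77.93 cm, ȳ = 32.50 cm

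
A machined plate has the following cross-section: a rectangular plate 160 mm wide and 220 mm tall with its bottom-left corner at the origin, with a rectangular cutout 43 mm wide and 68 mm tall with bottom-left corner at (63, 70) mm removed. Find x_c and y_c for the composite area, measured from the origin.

plate: A = 160 × 220 = 35200.00, centroid at (80.00, 110.00).
hole: A = −(43 × 68) = -2924.00, centroid at (84.50, 104.00).
ΣA = 32276.00 mm², ΣAx_c = 2568922.00 mm³, ΣAy_c = 3567904.00 mm³.
x_c = 2568922.00/32276.00 = 79.59 mm; y_c = 3567904.00/32276.00 = 110.54 mm.

x_c = 79.59 mm, y_c = 110.54 mm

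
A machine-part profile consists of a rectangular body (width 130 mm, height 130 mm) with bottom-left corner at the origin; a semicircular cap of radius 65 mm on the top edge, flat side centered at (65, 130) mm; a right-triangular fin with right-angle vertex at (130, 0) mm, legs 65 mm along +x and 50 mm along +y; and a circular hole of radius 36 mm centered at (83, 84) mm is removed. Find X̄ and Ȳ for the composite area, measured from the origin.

X̄ = 68.20 mm, Ȳ = 86.74 mm

rectangular body: A = 130 × 130 = 16900.00, centroid at (65.00, 65.00).
semicircular top: A = ½π·65² = 6636.61, centroid at (65.00, 157.59).
triangular fin: A = ½·65·50 = 1625.00, centroid at (151.67, 16.67).
hole: A = −π·36² = -4071.50, centroid at (83.00, 84.00).
ΣA = 21090.11 mm², ΣAX̄ = 1438403.44 mm³, ΣAȲ = 1829420.21 mm³.
X̄ = 1438403.44/21090.11 = 68.20 mm; Ȳ = 1829420.21/21090.11 = 86.74 mm.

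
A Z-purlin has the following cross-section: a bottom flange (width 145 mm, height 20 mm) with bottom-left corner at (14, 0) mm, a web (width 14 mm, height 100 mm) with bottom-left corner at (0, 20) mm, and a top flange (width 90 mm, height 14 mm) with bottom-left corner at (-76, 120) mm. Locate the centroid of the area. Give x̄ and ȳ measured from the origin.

bottom flange: A = 145 × 20 = 2900.00, centroid at (86.50, 10.00).
web: A = 14 × 100 = 1400.00, centroid at (7.00, 70.00).
top flange: A = 90 × 14 = 1260.00, centroid at (-31.00, 127.00).
ΣA = 5560.00 mm², ΣAx̄ = 221590.00 mm³, ΣAȳ = 287020.00 mm³.
x̄ = 221590.00/5560.00 = 39.85 mm; ȳ = 287020.00/5560.00 = 51.62 mm.

x̄ = 39.85 mm, ȳ = 51.62 mm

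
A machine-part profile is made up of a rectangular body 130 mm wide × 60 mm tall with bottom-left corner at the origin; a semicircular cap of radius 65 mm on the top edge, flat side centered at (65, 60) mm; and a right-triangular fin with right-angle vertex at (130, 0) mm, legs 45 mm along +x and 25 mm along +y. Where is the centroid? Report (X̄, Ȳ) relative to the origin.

rectangular body: A = 130 × 60 = 7800.00, centroid at (65.00, 30.00).
semicircular top: A = ½π·65² = 6636.61, centroid at (65.00, 87.59).
triangular fin: A = ½·45·25 = 562.50, centroid at (145.00, 8.33).
ΣA = 14999.11 mm², ΣAX̄ = 1019942.44 mm³, ΣAȲ = 819967.70 mm³.
X̄ = 1019942.44/14999.11 = 68.00 mm; Ȳ = 819967.70/14999.11 = 54.67 mm.

X̄ = 68.00 mm, Ȳ = 54.67 mm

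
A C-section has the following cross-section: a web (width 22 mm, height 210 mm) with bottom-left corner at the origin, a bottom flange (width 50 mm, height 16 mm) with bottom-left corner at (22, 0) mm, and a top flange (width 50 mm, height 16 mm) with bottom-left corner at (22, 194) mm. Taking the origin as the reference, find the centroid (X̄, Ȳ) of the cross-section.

web: A = 22 × 210 = 4620.00, centroid at (11.00, 105.00).
bottom flange: A = 50 × 16 = 800.00, centroid at (47.00, 8.00).
top flange: A = 50 × 16 = 800.00, centroid at (47.00, 202.00).
ΣA = 6220.00 mm²
ΣAX̄ = (4620.00)(11.00) + (800.00)(47.00) + (800.00)(47.00) = 126020.00 mm³
ΣAȲ = (4620.00)(105.00) + (800.00)(8.00) + (800.00)(202.00) = 653100.00 mm³
X̄ = 126020.00 / 6220.00 = 20.26 mm
Ȳ = 653100.00 / 6220.00 = 105.00 mm

X̄ = 20.26 mm, Ȳ = 105.00 mm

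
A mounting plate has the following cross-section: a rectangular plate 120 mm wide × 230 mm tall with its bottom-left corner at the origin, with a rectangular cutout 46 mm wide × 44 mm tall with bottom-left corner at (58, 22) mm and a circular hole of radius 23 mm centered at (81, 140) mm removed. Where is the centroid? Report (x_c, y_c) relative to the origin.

plate: A = 120 × 230 = 27600.00, centroid at (60.00, 115.00).
hole 1: A = −(46 × 44) = -2024.00, centroid at (81.00, 44.00).
hole 2: A = −π·23² = -1661.90, centroid at (81.00, 140.00).
ΣA = 23914.10 mm², ΣAx_c = 1357441.90 mm³, ΣAy_c = 2852277.65 mm³.
x_c = 1357441.90/23914.10 = 56.76 mm; y_c = 2852277.65/23914.10 = 119.27 mm.

x_c = 56.76 mm, y_c = 119.27 mm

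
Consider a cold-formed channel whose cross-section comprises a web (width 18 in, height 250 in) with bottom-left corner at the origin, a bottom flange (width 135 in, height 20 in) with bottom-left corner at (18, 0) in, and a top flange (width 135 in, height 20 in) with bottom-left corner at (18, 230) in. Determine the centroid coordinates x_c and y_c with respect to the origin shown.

x_c = 50.73 in, y_c = 125.00 in

web: A = 18 × 250 = 4500.00, centroid at (9.00, 125.00).
bottom flange: A = 135 × 20 = 2700.00, centroid at (85.50, 10.00).
top flange: A = 135 × 20 = 2700.00, centroid at (85.50, 240.00).
ΣA = 9900.00 in², ΣAx_c = 502200.00 in³, ΣAy_c = 1237500.00 in³.
x_c = 502200.00/9900.00 = 50.73 in; y_c = 1237500.00/9900.00 = 125.00 in.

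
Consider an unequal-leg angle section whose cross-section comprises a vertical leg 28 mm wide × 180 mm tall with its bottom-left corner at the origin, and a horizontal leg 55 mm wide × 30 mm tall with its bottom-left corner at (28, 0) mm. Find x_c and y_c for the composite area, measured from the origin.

vertical leg: A = 28 × 180 = 5040.00, centroid at (14.00, 90.00).
horizontal leg: A = 55 × 30 = 1650.00, centroid at (55.50, 15.00).
ΣA = 6690.00 mm²
ΣAx_c = (5040.00)(14.00) + (1650.00)(55.50) = 162135.00 mm³
ΣAy_c = (5040.00)(90.00) + (1650.00)(15.00) = 478350.00 mm³
x_c = 162135.00 / 6690.00 = 24.24 mm
y_c = 478350.00 / 6690.00 = 71.50 mm

x_c = 24.24 mm, y_c = 71.50 mm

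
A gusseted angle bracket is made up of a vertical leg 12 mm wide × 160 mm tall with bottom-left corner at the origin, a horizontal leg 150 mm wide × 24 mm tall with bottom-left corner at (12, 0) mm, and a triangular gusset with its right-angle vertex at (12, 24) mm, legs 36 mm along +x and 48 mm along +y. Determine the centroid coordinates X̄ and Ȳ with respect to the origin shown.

Part | A | x̄ᵢ | ȳᵢ | A·x̄ᵢ | A·ȳᵢ
vertical leg | 1920.00 | 6.00 | 80.00 | 11520.00 | 153600.00
horizontal leg | 3600.00 | 87.00 | 12.00 | 313200.00 | 43200.00
gusset | 864.00 | 24.00 | 40.00 | 20736.00 | 34560.00
Σ | 6384.00 |  |  | 345456.00 | 231360.00
X̄ = 345456.00 / 6384.00 = 54.11 mm
Ȳ = 231360.00 / 6384.00 = 36.24 mm

X̄ = 54.11 mm, Ȳ = 36.24 mm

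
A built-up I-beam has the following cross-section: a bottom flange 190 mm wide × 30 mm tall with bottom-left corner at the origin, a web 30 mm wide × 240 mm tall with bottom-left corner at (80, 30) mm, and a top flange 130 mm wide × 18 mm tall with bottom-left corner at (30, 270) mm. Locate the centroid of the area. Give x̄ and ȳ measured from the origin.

bottom flange: A = 190 × 30 = 5700.00, centroid at (95.00, 15.00).
web: A = 30 × 240 = 7200.00, centroid at (95.00, 150.00).
top flange: A = 130 × 18 = 2340.00, centroid at (95.00, 279.00).
ΣA = 15240.00 mm², ΣAx̄ = 1447800.00 mm³, ΣAȳ = 1818360.00 mm³.
x̄ = 1447800.00/15240.00 = 95.00 mm; ȳ = 1818360.00/15240.00 = 119.31 mm.

x̄ = 95.00 mm, ȳ = 119.31 mm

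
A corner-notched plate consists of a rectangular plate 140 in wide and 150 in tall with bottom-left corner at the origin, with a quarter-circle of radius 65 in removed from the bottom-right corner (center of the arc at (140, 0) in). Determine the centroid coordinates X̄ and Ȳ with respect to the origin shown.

Part | A | x̄ᵢ | ȳᵢ | A·x̄ᵢ | A·ȳᵢ
plate | 21000.00 | 70.00 | 75.00 | 1470000.00 | 1575000.00
removed quarter-circle | -3318.31 | 112.41 | 27.59 | -373021.35 | -91541.67
Σ | 17681.69 |  |  | 1096978.65 | 1483458.33
X̄ = 1096978.65 / 17681.69 = 62.04 in
Ȳ = 1483458.33 / 17681.69 = 83.90 in

X̄ = 62.04 in, Ȳ = 83.90 in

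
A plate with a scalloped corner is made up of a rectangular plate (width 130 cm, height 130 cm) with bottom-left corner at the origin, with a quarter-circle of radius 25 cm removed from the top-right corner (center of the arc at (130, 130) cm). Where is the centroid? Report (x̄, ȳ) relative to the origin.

x̄ = 63.37 cm, ȳ = 63.37 cm

plate: A = 130 × 130 = 16900.00, centroid at (65.00, 65.00).
removed quarter-circle: A = −¼π·25² = -490.87, centroid at (119.39, 119.39).
ΣA = 16409.13 cm²
ΣAx̄ = (16900.00)(65.00) + (-490.87)(119.39) = 1039894.73 cm³
ΣAȳ = (16900.00)(65.00) + (-490.87)(119.39) = 1039894.73 cm³
x̄ = 1039894.73 / 16409.13 = 63.37 cm
ȳ = 1039894.73 / 16409.13 = 63.37 cm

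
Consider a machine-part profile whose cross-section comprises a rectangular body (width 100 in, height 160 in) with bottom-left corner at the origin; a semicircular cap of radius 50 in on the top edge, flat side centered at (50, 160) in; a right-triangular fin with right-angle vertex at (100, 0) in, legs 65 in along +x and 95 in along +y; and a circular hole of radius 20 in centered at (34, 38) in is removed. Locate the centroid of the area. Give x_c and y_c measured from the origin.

x_c = 61.09 in, y_c = 93.84 in

rectangular body: A = 100 × 160 = 16000.00, centroid at (50.00, 80.00).
semicircular top: A = ½π·50² = 3926.99, centroid at (50.00, 181.22).
triangular fin: A = ½·65·95 = 3087.50, centroid at (121.67, 31.67).
hole: A = −π·20² = -1256.64, centroid at (34.00, 38.00).
ΣA = 21757.85 in²
ΣAx_c = (16000.00)(50.00) + (3926.99)(50.00) + (3087.50)(121.67) + (-1256.64)(34.00) = 1329269.71 in³
ΣAy_c = (16000.00)(80.00) + (3926.99)(181.22) + (3087.50)(31.67) + (-1256.64)(38.00) = 2041670.49 in³
x_c = 1329269.71 / 21757.85 = 61.09 in
y_c = 2041670.49 / 21757.85 = 93.84 in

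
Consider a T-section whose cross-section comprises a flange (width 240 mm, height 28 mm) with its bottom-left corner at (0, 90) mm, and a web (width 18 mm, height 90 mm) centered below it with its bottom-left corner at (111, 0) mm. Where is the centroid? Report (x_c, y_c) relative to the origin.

x_c = 120.00 mm, y_c = 92.54 mm

web: A = 18 × 90 = 1620.00, centroid at (120.00, 45.00).
flange: A = 240 × 28 = 6720.00, centroid at (120.00, 104.00).
ΣA = 8340.00 mm², ΣAx_c = 1000800.00 mm³, ΣAy_c = 771780.00 mm³.
x_c = 1000800.00/8340.00 = 120.00 mm; y_c = 771780.00/8340.00 = 92.54 mm.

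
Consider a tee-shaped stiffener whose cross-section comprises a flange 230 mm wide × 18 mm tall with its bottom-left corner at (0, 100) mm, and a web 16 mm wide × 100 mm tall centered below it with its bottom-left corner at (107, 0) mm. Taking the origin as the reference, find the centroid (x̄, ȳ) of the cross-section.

web: A = 16 × 100 = 1600.00, centroid at (115.00, 50.00).
flange: A = 230 × 18 = 4140.00, centroid at (115.00, 109.00).
ΣA = 5740.00 mm²
ΣAx̄ = (1600.00)(115.00) + (4140.00)(115.00) = 660100.00 mm³
ΣAȳ = (1600.00)(50.00) + (4140.00)(109.00) = 531260.00 mm³
x̄ = 660100.00 / 5740.00 = 115.00 mm
ȳ = 531260.00 / 5740.00 = 92.55 mm

x̄ = 115.00 mm, ȳ = 92.55 mm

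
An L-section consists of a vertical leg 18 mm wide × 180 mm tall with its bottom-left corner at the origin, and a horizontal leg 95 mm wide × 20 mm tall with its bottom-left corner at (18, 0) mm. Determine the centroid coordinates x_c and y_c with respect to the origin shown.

vertical leg: A = 18 × 180 = 3240.00, centroid at (9.00, 90.00).
horizontal leg: A = 95 × 20 = 1900.00, centroid at (65.50, 10.00).
ΣA = 5140.00 mm², ΣAx_c = 153610.00 mm³, ΣAy_c = 310600.00 mm³.
x_c = 153610.00/5140.00 = 29.89 mm; y_c = 310600.00/5140.00 = 60.43 mm.

x_c = 29.89 mm, y_c = 60.43 mm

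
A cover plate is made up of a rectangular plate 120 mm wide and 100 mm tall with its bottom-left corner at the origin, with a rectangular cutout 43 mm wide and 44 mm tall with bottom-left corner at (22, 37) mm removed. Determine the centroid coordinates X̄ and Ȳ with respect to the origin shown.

X̄ = 63.09 mm, Ȳ = 48.32 mm

plate: A = 120 × 100 = 12000.00, centroid at (60.00, 50.00).
hole: A = −(43 × 44) = -1892.00, centroid at (43.50, 59.00).
ΣA = 10108.00 mm², ΣAX̄ = 637698.00 mm³, ΣAȲ = 488372.00 mm³.
X̄ = 637698.00/10108.00 = 63.09 mm; Ȳ = 488372.00/10108.00 = 48.32 mm.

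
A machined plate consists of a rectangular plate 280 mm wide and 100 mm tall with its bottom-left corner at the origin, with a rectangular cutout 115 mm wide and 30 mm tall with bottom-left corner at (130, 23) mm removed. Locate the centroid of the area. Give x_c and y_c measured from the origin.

Part | A | x̄ᵢ | ȳᵢ | A·x̄ᵢ | A·ȳᵢ
plate | 28000.00 | 140.00 | 50.00 | 3920000.00 | 1400000.00
hole | -3450.00 | 187.50 | 38.00 | -646875.00 | -131100.00
Σ | 24550.00 |  |  | 3273125.00 | 1268900.00
x_c = 3273125.00 / 24550.00 = 133.32 mm
y_c = 1268900.00 / 24550.00 = 51.69 mm

x_c = 133.32 mm, y_c = 51.69 mm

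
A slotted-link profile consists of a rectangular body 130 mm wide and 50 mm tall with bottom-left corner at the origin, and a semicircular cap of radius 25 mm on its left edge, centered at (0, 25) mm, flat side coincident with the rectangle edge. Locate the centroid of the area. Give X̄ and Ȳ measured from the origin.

rectangular body: A = 130 × 50 = 6500.00, centroid at (65.00, 25.00).
semicircular end: A = ½π·25² = 981.75, centroid at (-10.61, 25.00).
ΣA = 7481.75 mm², ΣAX̄ = 412083.33 mm³, ΣAȲ = 187043.69 mm³.
X̄ = 412083.33/7481.75 = 55.08 mm; Ȳ = 187043.69/7481.75 = 25.00 mm.

X̄ = 55.08 mm, Ȳ = 25.00 mm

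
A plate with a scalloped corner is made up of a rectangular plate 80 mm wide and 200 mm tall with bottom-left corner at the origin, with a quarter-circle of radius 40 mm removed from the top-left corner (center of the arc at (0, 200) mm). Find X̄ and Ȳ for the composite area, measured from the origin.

X̄ = 41.96 mm, Ȳ = 92.92 mm

plate: A = 80 × 200 = 16000.00, centroid at (40.00, 100.00).
removed quarter-circle: A = −¼π·40² = -1256.64, centroid at (16.98, 183.02).
ΣA = 14743.36 mm²
ΣAX̄ = (16000.00)(40.00) + (-1256.64)(16.98) = 618666.67 mm³
ΣAȲ = (16000.00)(100.00) + (-1256.64)(183.02) = 1370005.92 mm³
X̄ = 618666.67 / 14743.36 = 41.96 mm
Ȳ = 1370005.92 / 14743.36 = 92.92 mm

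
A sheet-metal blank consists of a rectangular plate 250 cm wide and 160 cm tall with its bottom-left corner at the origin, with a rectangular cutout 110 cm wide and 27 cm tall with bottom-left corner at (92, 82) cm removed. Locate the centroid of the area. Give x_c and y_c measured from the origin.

x_c = 123.24 cm, y_c = 78.76 cm

Part | A | x̄ᵢ | ȳᵢ | A·x̄ᵢ | A·ȳᵢ
plate | 40000.00 | 125.00 | 80.00 | 5000000.00 | 3200000.00
hole | -2970.00 | 147.00 | 95.50 | -436590.00 | -283635.00
Σ | 37030.00 |  |  | 4563410.00 | 2916365.00
x_c = 4563410.00 / 37030.00 = 123.24 cm
y_c = 2916365.00 / 37030.00 = 78.76 cm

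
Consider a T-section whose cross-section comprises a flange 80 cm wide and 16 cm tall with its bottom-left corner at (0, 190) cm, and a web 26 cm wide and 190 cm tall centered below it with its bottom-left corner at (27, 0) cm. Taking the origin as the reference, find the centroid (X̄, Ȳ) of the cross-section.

web: A = 26 × 190 = 4940.00, centroid at (40.00, 95.00).
flange: A = 80 × 16 = 1280.00, centroid at (40.00, 198.00).
ΣA = 6220.00 cm², ΣAX̄ = 248800.00 cm³, ΣAȲ = 722740.00 cm³.
X̄ = 248800.00/6220.00 = 40.00 cm; Ȳ = 722740.00/6220.00 = 116.20 cm.

X̄ = 40.00 cm, Ȳ = 116.20 cm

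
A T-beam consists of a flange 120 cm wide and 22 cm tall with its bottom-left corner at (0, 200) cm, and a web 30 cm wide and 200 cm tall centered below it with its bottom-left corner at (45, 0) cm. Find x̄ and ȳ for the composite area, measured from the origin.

x̄ = 60.00 cm, ȳ = 133.92 cm

Part | A | x̄ᵢ | ȳᵢ | A·x̄ᵢ | A·ȳᵢ
web | 6000.00 | 60.00 | 100.00 | 360000.00 | 600000.00
flange | 2640.00 | 60.00 | 211.00 | 158400.00 | 557040.00
Σ | 8640.00 |  |  | 518400.00 | 1157040.00
x̄ = 518400.00 / 8640.00 = 60.00 cm
ȳ = 1157040.00 / 8640.00 = 133.92 cm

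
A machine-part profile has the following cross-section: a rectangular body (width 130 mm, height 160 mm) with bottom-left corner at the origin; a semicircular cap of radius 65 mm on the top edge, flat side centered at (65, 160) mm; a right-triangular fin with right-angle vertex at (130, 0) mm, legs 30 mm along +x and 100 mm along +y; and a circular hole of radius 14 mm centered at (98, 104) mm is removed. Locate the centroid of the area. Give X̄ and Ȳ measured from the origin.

X̄ = 68.25 mm, Ȳ = 102.22 mm

rectangular body: A = 130 × 160 = 20800.00, centroid at (65.00, 80.00).
semicircular top: A = ½π·65² = 6636.61, centroid at (65.00, 187.59).
triangular fin: A = ½·30·100 = 1500.00, centroid at (140.00, 33.33).
hole: A = −π·14² = -615.75, centroid at (98.00, 104.00).
ΣA = 28320.86 mm², ΣAX̄ = 1933036.23 mm³, ΣAȲ = 2894903.43 mm³.
X̄ = 1933036.23/28320.86 = 68.25 mm; Ȳ = 2894903.43/28320.86 = 102.22 mm.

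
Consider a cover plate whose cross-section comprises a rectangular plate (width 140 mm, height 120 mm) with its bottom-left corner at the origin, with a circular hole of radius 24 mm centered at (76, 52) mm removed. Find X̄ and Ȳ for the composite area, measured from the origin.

X̄ = 69.28 mm, Ȳ = 60.97 mm

Part | A | x̄ᵢ | ȳᵢ | A·x̄ᵢ | A·ȳᵢ
plate | 16800.00 | 70.00 | 60.00 | 1176000.00 | 1008000.00
hole | -1809.56 | 76.00 | 52.00 | -137526.36 | -94096.98
Σ | 14990.44 |  |  | 1038473.64 | 913903.02
X̄ = 1038473.64 / 14990.44 = 69.28 mm
Ȳ = 913903.02 / 14990.44 = 60.97 mm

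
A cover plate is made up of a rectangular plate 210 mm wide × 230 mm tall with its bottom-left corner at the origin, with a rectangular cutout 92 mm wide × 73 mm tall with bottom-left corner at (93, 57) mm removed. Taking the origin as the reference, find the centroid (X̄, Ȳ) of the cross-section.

plate: A = 210 × 230 = 48300.00, centroid at (105.00, 115.00).
hole: A = −(92 × 73) = -6716.00, centroid at (139.00, 93.50).
ΣA = 41584.00 mm², ΣAX̄ = 4137976.00 mm³, ΣAȲ = 4926554.00 mm³.
X̄ = 4137976.00/41584.00 = 99.51 mm; Ȳ = 4926554.00/41584.00 = 118.47 mm.

X̄ = 99.51 mm, Ȳ = 118.47 mm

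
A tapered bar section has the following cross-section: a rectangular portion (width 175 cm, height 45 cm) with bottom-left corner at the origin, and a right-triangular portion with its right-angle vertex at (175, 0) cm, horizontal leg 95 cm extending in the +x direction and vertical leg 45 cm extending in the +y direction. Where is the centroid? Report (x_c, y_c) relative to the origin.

rectangular portion: A = 175 × 45 = 7875.00, centroid at (87.50, 22.50).
triangular portion: A = ½·95·45 = 2137.50, centroid at (206.67, 15.00).
ΣA = 10012.50 cm², ΣAx_c = 1130812.50 cm³, ΣAy_c = 209250.00 cm³.
x_c = 1130812.50/10012.50 = 112.94 cm; y_c = 209250.00/10012.50 = 20.90 cm.

x_c = 112.94 cm, y_c = 20.90 cm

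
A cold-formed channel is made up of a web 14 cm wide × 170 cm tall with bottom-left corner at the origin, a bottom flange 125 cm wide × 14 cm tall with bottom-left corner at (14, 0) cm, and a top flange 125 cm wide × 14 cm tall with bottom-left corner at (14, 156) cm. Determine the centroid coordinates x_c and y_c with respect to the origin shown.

x_c = 48.37 cm, y_c = 85.00 cm

web: A = 14 × 170 = 2380.00, centroid at (7.00, 85.00).
bottom flange: A = 125 × 14 = 1750.00, centroid at (76.50, 7.00).
top flange: A = 125 × 14 = 1750.00, centroid at (76.50, 163.00).
ΣA = 5880.00 cm²
ΣAx_c = (2380.00)(7.00) + (1750.00)(76.50) + (1750.00)(76.50) = 284410.00 cm³
ΣAy_c = (2380.00)(85.00) + (1750.00)(7.00) + (1750.00)(163.00) = 499800.00 cm³
x_c = 284410.00 / 5880.00 = 48.37 cm
y_c = 499800.00 / 5880.00 = 85.00 cm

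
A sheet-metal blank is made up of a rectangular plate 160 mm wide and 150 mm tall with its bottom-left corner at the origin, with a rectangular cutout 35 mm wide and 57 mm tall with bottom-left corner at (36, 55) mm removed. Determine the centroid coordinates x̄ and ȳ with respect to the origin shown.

x̄ = 82.40 mm, ȳ = 74.23 mm

Part | A | x̄ᵢ | ȳᵢ | A·x̄ᵢ | A·ȳᵢ
plate | 24000.00 | 80.00 | 75.00 | 1920000.00 | 1800000.00
hole | -1995.00 | 53.50 | 83.50 | -106732.50 | -166582.50
Σ | 22005.00 |  |  | 1813267.50 | 1633417.50
x̄ = 1813267.50 / 22005.00 = 82.40 mm
ȳ = 1633417.50 / 22005.00 = 74.23 mm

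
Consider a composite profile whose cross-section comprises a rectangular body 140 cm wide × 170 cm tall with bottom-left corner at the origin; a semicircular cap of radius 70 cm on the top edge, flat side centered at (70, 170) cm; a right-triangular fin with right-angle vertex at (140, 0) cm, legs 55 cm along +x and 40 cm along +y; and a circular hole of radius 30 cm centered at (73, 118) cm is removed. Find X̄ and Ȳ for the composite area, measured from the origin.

rectangular body: A = 140 × 170 = 23800.00, centroid at (70.00, 85.00).
semicircular top: A = ½π·70² = 7696.90, centroid at (70.00, 199.71).
triangular fin: A = ½·55·40 = 1100.00, centroid at (158.33, 13.33).
hole: A = −π·30² = -2827.43, centroid at (73.00, 118.00).
ΣA = 29769.47 cm²
ΣAX̄ = (23800.00)(70.00) + (7696.90)(70.00) + (1100.00)(158.33) + (-2827.43)(73.00) = 2172547.17 cm³
ΣAȲ = (23800.00)(85.00) + (7696.90)(199.71) + (1100.00)(13.33) + (-2827.43)(118.00) = 3241169.53 cm³
X̄ = 2172547.17 / 29769.47 = 72.98 cm
Ȳ = 3241169.53 / 29769.47 = 108.88 cm

X̄ = 72.98 cm, Ȳ = 108.88 cm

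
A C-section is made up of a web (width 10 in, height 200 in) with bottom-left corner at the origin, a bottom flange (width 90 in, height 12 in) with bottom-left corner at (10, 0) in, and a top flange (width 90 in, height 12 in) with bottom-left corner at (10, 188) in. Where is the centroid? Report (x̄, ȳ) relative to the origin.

web: A = 10 × 200 = 2000.00, centroid at (5.00, 100.00).
bottom flange: A = 90 × 12 = 1080.00, centroid at (55.00, 6.00).
top flange: A = 90 × 12 = 1080.00, centroid at (55.00, 194.00).
ΣA = 4160.00 in²
ΣAx̄ = (2000.00)(5.00) + (1080.00)(55.00) + (1080.00)(55.00) = 128800.00 in³
ΣAȳ = (2000.00)(100.00) + (1080.00)(6.00) + (1080.00)(194.00) = 416000.00 in³
x̄ = 128800.00 / 4160.00 = 30.96 in
ȳ = 416000.00 / 4160.00 = 100.00 in

x̄ = 30.96 in, ȳ = 100.00 in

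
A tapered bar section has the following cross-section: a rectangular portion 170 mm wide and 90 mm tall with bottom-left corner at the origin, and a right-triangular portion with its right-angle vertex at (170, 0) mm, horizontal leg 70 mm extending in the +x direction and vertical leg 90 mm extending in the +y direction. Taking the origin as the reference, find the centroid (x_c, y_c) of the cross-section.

rectangular portion: A = 170 × 90 = 15300.00, centroid at (85.00, 45.00).
triangular portion: A = ½·70·90 = 3150.00, centroid at (193.33, 30.00).
ΣA = 18450.00 mm²
ΣAx_c = (15300.00)(85.00) + (3150.00)(193.33) = 1909500.00 mm³
ΣAy_c = (15300.00)(45.00) + (3150.00)(30.00) = 783000.00 mm³
x_c = 1909500.00 / 18450.00 = 103.50 mm
y_c = 783000.00 / 18450.00 = 42.44 mm

x_c = 103.50 mm, y_c = 42.44 mm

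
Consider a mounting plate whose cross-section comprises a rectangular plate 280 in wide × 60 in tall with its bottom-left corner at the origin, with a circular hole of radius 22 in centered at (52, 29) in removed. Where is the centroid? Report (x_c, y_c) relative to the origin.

x_c = 148.76 in, y_c = 30.10 in

Part | A | x̄ᵢ | ȳᵢ | A·x̄ᵢ | A·ȳᵢ
plate | 16800.00 | 140.00 | 30.00 | 2352000.00 | 504000.00
hole | -1520.53 | 52.00 | 29.00 | -79067.60 | -44095.39
Σ | 15279.47 |  |  | 2272932.40 | 459904.61
x_c = 2272932.40 / 15279.47 = 148.76 in
y_c = 459904.61 / 15279.47 = 30.10 in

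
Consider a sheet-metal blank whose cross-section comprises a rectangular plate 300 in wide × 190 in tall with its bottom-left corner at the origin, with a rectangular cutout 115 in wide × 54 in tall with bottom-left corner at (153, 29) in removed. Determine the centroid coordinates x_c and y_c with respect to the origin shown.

plate: A = 300 × 190 = 57000.00, centroid at (150.00, 95.00).
hole: A = −(115 × 54) = -6210.00, centroid at (210.50, 56.00).
ΣA = 50790.00 in², ΣAx_c = 7242795.00 in³, ΣAy_c = 5067240.00 in³.
x_c = 7242795.00/50790.00 = 142.60 in; y_c = 5067240.00/50790.00 = 99.77 in.

x_c = 142.60 in, y_c = 99.77 in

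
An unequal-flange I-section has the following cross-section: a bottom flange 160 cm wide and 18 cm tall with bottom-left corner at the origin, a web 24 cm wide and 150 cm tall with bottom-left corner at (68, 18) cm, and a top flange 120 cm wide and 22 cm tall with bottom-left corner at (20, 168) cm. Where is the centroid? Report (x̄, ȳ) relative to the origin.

x̄ = 80.00 cm, ȳ = 91.37 cm

bottom flange: A = 160 × 18 = 2880.00, centroid at (80.00, 9.00).
web: A = 24 × 150 = 3600.00, centroid at (80.00, 93.00).
top flange: A = 120 × 22 = 2640.00, centroid at (80.00, 179.00).
ΣA = 9120.00 cm², ΣAx̄ = 729600.00 cm³, ΣAȳ = 833280.00 cm³.
x̄ = 729600.00/9120.00 = 80.00 cm; ȳ = 833280.00/9120.00 = 91.37 cm.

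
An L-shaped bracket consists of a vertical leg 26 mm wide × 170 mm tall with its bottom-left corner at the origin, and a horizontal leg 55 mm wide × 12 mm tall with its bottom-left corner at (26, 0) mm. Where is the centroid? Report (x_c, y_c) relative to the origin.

x_c = 18.26 mm, y_c = 74.74 mm

vertical leg: A = 26 × 170 = 4420.00, centroid at (13.00, 85.00).
horizontal leg: A = 55 × 12 = 660.00, centroid at (53.50, 6.00).
ΣA = 5080.00 mm²
ΣAx_c = (4420.00)(13.00) + (660.00)(53.50) = 92770.00 mm³
ΣAy_c = (4420.00)(85.00) + (660.00)(6.00) = 379660.00 mm³
x_c = 92770.00 / 5080.00 = 18.26 mm
y_c = 379660.00 / 5080.00 = 74.74 mm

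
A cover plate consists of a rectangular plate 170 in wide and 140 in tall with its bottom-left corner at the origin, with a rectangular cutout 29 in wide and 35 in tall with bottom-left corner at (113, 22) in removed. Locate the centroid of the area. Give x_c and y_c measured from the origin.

x_c = 83.11 in, y_c = 71.36 in

plate: A = 170 × 140 = 23800.00, centroid at (85.00, 70.00).
hole: A = −(29 × 35) = -1015.00, centroid at (127.50, 39.50).
ΣA = 22785.00 in², ΣAx_c = 1893587.50 in³, ΣAy_c = 1625907.50 in³.
x_c = 1893587.50/22785.00 = 83.11 in; y_c = 1625907.50/22785.00 = 71.36 in.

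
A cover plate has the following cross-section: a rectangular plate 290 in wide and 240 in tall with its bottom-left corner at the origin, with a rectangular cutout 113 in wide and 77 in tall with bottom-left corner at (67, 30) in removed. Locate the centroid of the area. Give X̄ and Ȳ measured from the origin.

plate: A = 290 × 240 = 69600.00, centroid at (145.00, 120.00).
hole: A = −(113 × 77) = -8701.00, centroid at (123.50, 68.50).
ΣA = 60899.00 in²
ΣAX̄ = (69600.00)(145.00) + (-8701.00)(123.50) = 9017426.50 in³
ΣAȲ = (69600.00)(120.00) + (-8701.00)(68.50) = 7755981.50 in³
X̄ = 9017426.50 / 60899.00 = 148.07 in
Ȳ = 7755981.50 / 60899.00 = 127.36 in

X̄ = 148.07 in, Ȳ = 127.36 in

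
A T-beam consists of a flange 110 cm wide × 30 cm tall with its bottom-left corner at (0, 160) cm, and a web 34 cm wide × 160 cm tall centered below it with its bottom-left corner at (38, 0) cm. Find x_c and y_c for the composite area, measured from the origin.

Part | A | x̄ᵢ | ȳᵢ | A·x̄ᵢ | A·ȳᵢ
web | 5440.00 | 55.00 | 80.00 | 299200.00 | 435200.00
flange | 3300.00 | 55.00 | 175.00 | 181500.00 | 577500.00
Σ | 8740.00 |  |  | 480700.00 | 1012700.00
x_c = 480700.00 / 8740.00 = 55.00 cm
y_c = 1012700.00 / 8740.00 = 115.87 cm

x_c = 55.00 cm, y_c = 115.87 cm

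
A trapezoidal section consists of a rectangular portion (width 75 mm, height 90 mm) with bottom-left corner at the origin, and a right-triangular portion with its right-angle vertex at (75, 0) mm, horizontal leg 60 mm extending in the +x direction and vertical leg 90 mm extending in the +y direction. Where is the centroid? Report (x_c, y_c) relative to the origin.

x_c = 53.93 mm, y_c = 40.71 mm

rectangular portion: A = 75 × 90 = 6750.00, centroid at (37.50, 45.00).
triangular portion: A = ½·60·90 = 2700.00, centroid at (95.00, 30.00).
ΣA = 9450.00 mm²
ΣAx_c = (6750.00)(37.50) + (2700.00)(95.00) = 509625.00 mm³
ΣAy_c = (6750.00)(45.00) + (2700.00)(30.00) = 384750.00 mm³
x_c = 509625.00 / 9450.00 = 53.93 mm
y_c = 384750.00 / 9450.00 = 40.71 mm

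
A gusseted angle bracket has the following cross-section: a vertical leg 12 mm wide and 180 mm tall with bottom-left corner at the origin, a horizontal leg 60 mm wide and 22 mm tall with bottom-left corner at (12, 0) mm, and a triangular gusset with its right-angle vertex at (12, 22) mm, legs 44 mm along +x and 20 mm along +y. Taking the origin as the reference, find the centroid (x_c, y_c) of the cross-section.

x_c = 20.44 mm, y_c = 56.51 mm

vertical leg: A = 12 × 180 = 2160.00, centroid at (6.00, 90.00).
horizontal leg: A = 60 × 22 = 1320.00, centroid at (42.00, 11.00).
gusset: A = ½·44·20 = 440.00, centroid at (26.67, 28.67).
ΣA = 3920.00 mm², ΣAx_c = 80133.33 mm³, ΣAy_c = 221533.33 mm³.
x_c = 80133.33/3920.00 = 20.44 mm; y_c = 221533.33/3920.00 = 56.51 mm.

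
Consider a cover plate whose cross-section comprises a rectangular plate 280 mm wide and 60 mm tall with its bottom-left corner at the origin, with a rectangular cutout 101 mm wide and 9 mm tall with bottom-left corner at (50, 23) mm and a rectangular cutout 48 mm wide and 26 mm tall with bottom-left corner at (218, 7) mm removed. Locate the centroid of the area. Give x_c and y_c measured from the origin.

x_c = 133.76 mm, y_c = 31.01 mm

plate: A = 280 × 60 = 16800.00, centroid at (140.00, 30.00).
hole 1: A = −(101 × 9) = -909.00, centroid at (100.50, 27.50).
hole 2: A = −(48 × 26) = -1248.00, centroid at (242.00, 20.00).
ΣA = 14643.00 mm², ΣAx_c = 1958629.50 mm³, ΣAy_c = 454042.50 mm³.
x_c = 1958629.50/14643.00 = 133.76 mm; y_c = 454042.50/14643.00 = 31.01 mm.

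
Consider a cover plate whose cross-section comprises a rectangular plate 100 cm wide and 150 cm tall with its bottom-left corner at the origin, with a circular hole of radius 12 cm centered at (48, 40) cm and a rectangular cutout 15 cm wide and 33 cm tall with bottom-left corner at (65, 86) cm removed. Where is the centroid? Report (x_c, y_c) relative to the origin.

plate: A = 100 × 150 = 15000.00, centroid at (50.00, 75.00).
hole 1: A = −π·12² = -452.39, centroid at (48.00, 40.00).
hole 2: A = −(15 × 33) = -495.00, centroid at (72.50, 102.50).
ΣA = 14052.61 cm²
ΣAx_c = (15000.00)(50.00) + (-452.39)(48.00) + (-495.00)(72.50) = 692397.81 cm³
ΣAy_c = (15000.00)(75.00) + (-452.39)(40.00) + (-495.00)(102.50) = 1056166.93 cm³
x_c = 692397.81 / 14052.61 = 49.27 cm
y_c = 1056166.93 / 14052.61 = 75.16 cm

x_c = 49.27 cm, y_c = 75.16 cm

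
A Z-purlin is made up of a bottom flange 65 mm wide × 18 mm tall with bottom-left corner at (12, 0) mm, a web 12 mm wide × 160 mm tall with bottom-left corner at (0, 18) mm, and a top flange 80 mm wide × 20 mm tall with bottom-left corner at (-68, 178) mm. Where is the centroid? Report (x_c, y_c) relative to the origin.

x_c = 4.01 mm, y_c = 106.50 mm

bottom flange: A = 65 × 18 = 1170.00, centroid at (44.50, 9.00).
web: A = 12 × 160 = 1920.00, centroid at (6.00, 98.00).
top flange: A = 80 × 20 = 1600.00, centroid at (-28.00, 188.00).
ΣA = 4690.00 mm²
ΣAx_c = (1170.00)(44.50) + (1920.00)(6.00) + (1600.00)(-28.00) = 18785.00 mm³
ΣAy_c = (1170.00)(9.00) + (1920.00)(98.00) + (1600.00)(188.00) = 499490.00 mm³
x_c = 18785.00 / 4690.00 = 4.01 mm
y_c = 499490.00 / 4690.00 = 106.50 mm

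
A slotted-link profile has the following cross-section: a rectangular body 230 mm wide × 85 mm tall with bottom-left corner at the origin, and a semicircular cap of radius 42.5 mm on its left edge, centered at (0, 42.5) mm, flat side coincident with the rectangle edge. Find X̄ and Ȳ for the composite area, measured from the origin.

X̄ = 98.14 mm, Ȳ = 42.50 mm

Part | A | x̄ᵢ | ȳᵢ | A·x̄ᵢ | A·ȳᵢ
rectangular body | 19550.00 | 115.00 | 42.50 | 2248250.00 | 830875.00
semicircular end | 2837.25 | -18.04 | 42.50 | -51177.08 | 120583.16
Σ | 22387.25 |  |  | 2197072.92 | 951458.16
X̄ = 2197072.92 / 22387.25 = 98.14 mm
Ȳ = 951458.16 / 22387.25 = 42.50 mm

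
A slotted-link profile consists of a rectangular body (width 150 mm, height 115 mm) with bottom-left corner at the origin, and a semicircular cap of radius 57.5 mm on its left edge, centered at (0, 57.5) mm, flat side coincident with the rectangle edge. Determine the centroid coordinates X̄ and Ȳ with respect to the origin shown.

X̄ = 52.00 mm, Ȳ = 57.50 mm

Part | A | x̄ᵢ | ȳᵢ | A·x̄ᵢ | A·ȳᵢ
rectangular body | 17250.00 | 75.00 | 57.50 | 1293750.00 | 991875.00
semicircular end | 5193.45 | -24.40 | 57.50 | -126739.58 | 298623.11
Σ | 22443.45 |  |  | 1167010.42 | 1290498.11
X̄ = 1167010.42 / 22443.45 = 52.00 mm
Ȳ = 1290498.11 / 22443.45 = 57.50 mm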